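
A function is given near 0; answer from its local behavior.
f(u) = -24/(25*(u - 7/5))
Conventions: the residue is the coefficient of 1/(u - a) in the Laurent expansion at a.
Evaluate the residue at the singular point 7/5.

The residue is -24/25.

At the order-1 pole 7/5 set g(u) = (u - (7/5))*f(u) = -24/25.
Simple pole: residue = g(a) at a = 7/5, which is -24/25.


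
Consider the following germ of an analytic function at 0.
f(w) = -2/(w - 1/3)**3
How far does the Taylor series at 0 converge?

Denominator factor (w - 1/3)^3: pole of order 3 at 1/3, modulus 1/3.
The radius of convergence is the smallest modulus among the singular points: 1/3.

The radius of convergence is 1/3.


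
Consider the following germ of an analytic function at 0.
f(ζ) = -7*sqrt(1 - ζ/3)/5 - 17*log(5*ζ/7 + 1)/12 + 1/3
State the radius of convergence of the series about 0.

Branch term (-7/5)*sqrt(1 - ζ/(3)): its argument vanishes at ζ = 3, a square-root branch point, modulus 3.
Branch term (-17/12)*log(1 - ζ/(-7/5)): its argument vanishes at ζ = -7/5, a logarithmic branch point, modulus 7/5.
The radius of convergence is the smallest modulus among the singular points: 7/5.

The radius of convergence is 7/5.


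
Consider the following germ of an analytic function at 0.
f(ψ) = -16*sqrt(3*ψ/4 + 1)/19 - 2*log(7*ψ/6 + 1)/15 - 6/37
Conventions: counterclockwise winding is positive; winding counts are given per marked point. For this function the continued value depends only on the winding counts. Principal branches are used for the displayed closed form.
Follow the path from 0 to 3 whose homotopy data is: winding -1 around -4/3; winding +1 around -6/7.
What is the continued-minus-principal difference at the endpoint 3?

Continued minus principal equals ((16/19)*sqrt(13)) - ((4/15)*pi)*i.

The rational part is single-valued and drops out of the difference; each branch term changes only by its own monodromy.
(-16/19)*sqrt(1 - ψ/(-4/3)): winding -1 is odd, the square root flips sign, contributing -2*(-16/19)*sqrt(1 - (3)/(-4/3)) = -2*(-16/19)*sqrt(13/4) = (16/19)*sqrt(13).
(-2/15)*log(1 - ψ/(-6/7)): each positive loop around -6/7 adds 2*pi*i to the log, so winding +1 contributes (-2/15)*(1)*2*pi*i = -(4/15)*pi*i.
Summing the contributions at ψ = 3 gives ((16/19)*sqrt(13)) - ((4/15)*pi)*i.


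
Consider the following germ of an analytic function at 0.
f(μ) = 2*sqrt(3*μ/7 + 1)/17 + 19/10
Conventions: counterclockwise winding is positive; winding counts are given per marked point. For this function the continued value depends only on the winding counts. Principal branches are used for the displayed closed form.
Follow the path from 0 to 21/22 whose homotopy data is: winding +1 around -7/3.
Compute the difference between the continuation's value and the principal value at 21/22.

The rational part is single-valued and drops out of the difference; each branch term changes only by its own monodromy.
(2/17)*sqrt(1 - μ/(-7/3)): winding +1 is odd, the square root flips sign, contributing -2*(2/17)*sqrt(1 - (21/22)/(-7/3)) = -2*(2/17)*sqrt(31/22) = -(2/187)*sqrt(682).
Summing the contributions at μ = 21/22 gives -(2/187)*sqrt(682).

Continued minus principal equals -(2/187)*sqrt(682).


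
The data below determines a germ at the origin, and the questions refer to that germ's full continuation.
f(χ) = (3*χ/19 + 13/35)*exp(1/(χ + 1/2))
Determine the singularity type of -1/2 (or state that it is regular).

The exponent 1/(χ - (-1/2)) has a pole at -1/2, so exp(1/(χ - (-1/2))) takes every nonzero value near it: an essential singularity (not a pole of any order).

The point is an essential singularity.


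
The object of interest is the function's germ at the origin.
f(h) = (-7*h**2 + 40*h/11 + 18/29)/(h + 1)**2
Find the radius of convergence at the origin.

The radius of convergence is 1.

Denominator factor (h + 1)^2: pole of order 2 at -1, modulus 1.
The radius of convergence is the smallest modulus among the singular points: 1.


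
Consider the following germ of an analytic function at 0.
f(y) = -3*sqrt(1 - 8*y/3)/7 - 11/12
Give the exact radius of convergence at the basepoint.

The radius of convergence is 3/8.

Branch term (-3/7)*sqrt(1 - y/(3/8)): its argument vanishes at y = 3/8, a square-root branch point, modulus 3/8.
The radius of convergence is the smallest modulus among the singular points: 3/8.


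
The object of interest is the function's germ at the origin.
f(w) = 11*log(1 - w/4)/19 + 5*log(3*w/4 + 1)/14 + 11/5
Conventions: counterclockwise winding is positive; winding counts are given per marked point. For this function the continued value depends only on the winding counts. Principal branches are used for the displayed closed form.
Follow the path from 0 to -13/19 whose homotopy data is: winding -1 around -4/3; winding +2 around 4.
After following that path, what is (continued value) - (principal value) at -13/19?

Continued minus principal equals (213/133)*pi*i.

The rational part is single-valued and drops out of the difference; each branch term changes only by its own monodromy.
(5/14)*log(1 - w/(-4/3)): each positive loop around -4/3 adds 2*pi*i to the log, so winding -1 contributes (5/14)*(-1)*2*pi*i = -(5/7)*pi*i.
(11/19)*log(1 - w/(4)): each positive loop around 4 adds 2*pi*i to the log, so winding +2 contributes (11/19)*(2)*2*pi*i = (44/19)*pi*i.
Summing the contributions at w = -13/19 gives (213/133)*pi*i.


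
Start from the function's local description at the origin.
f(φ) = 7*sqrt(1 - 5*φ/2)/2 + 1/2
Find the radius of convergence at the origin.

The radius of convergence is 2/5.

Branch term (7/2)*sqrt(1 - φ/(2/5)): its argument vanishes at φ = 2/5, a square-root branch point, modulus 2/5.
The radius of convergence is the smallest modulus among the singular points: 2/5.


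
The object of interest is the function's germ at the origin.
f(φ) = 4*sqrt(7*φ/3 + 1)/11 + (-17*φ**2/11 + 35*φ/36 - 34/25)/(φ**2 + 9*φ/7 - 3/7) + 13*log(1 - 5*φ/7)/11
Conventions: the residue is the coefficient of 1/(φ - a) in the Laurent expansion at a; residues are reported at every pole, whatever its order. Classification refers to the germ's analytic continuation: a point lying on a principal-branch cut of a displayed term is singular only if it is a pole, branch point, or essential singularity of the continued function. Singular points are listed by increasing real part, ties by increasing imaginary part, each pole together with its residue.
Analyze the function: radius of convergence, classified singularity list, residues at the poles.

Radius of convergence at 0: -9/14 + (1/14)*sqrt(165).
At -9/14 - (1/14)*sqrt(165): a pole of order 1; residue 8203/5544 + (423083/2541000)*sqrt(165).
At -3/7: an algebraic (square-root) branch point.
At -9/14 + (1/14)*sqrt(165): a pole of order 1; residue 8203/5544 - (423083/2541000)*sqrt(165).
At 7/5: a logarithmic branch point.

Denominator factor (φ**2 + 9*φ/7 - 3/7): discriminant 165/49, real irrational roots -9/14 + (1/14)*sqrt(165) and -9/14 - (1/14)*sqrt(165); poles of order 1, moduli -9/14 + (1/14)*sqrt(165) and 9/14 + (1/14)*sqrt(165).
Branch term (13/11)*log(1 - φ/(7/5)): its argument vanishes at φ = 7/5, a logarithmic branch point, modulus 7/5.
Branch term (4/11)*sqrt(1 - φ/(-3/7)): its argument vanishes at φ = -3/7, a square-root branch point, modulus 3/7.
The radius of convergence is the smallest modulus among the singular points: -9/14 + (1/14)*sqrt(165).
The branch terms are analytic at -9/14 - (1/14)*sqrt(165) and contribute nothing to the residue; only the rational part matters.
The factor φ**2 + 9*φ/7 - 3/7 splits as (φ - a)(φ - a') with a = -9/14 - (1/14)*sqrt(165), a' = -9/14 + (1/14)*sqrt(165). At the order-1 pole a set g(φ) = (φ - a)*(rational part) = [-17*φ**2/11 + 35*φ/36 - 34/25] / (φ - a').
Simple pole: residue = g(a) at a = -9/14 - (1/14)*sqrt(165), which is 8203/5544 + (423083/2541000)*sqrt(165).
The branch terms are analytic at -9/14 + (1/14)*sqrt(165) and contribute nothing to the residue; only the rational part matters.
The factor φ**2 + 9*φ/7 - 3/7 splits as (φ - a)(φ - a') with a = -9/14 + (1/14)*sqrt(165), a' = -9/14 - (1/14)*sqrt(165). At the order-1 pole a set g(φ) = (φ - a)*(rational part) = [-17*φ**2/11 + 35*φ/36 - 34/25] / (φ - a').
Simple pole: residue = g(a) at a = -9/14 + (1/14)*sqrt(165), which is 8203/5544 - (423083/2541000)*sqrt(165).
List the singular points by increasing real part (a conjugate pair: the negative imaginary part first).


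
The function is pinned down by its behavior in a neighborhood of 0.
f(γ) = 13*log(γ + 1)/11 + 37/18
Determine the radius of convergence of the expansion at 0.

The radius of convergence is 1.

Branch term (13/11)*log(1 - γ/(-1)): its argument vanishes at γ = -1, a logarithmic branch point, modulus 1.
The radius of convergence is the smallest modulus among the singular points: 1.


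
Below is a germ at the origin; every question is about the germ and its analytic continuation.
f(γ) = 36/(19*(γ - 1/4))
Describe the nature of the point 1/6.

Denominator factors: γ - 1/4 = -1/12 at γ = 1/6 — none vanishes.
So the germ continues analytically to 1/6.

The point is a regular point.


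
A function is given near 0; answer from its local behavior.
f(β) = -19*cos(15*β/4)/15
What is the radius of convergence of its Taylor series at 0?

The factor cos(15*β/4) is entire and contributes no finite singular point.
The polynomial part has no poles.
No finite singular points: the Taylor series at 0 converges everywhere.

The radius of convergence is infinite.


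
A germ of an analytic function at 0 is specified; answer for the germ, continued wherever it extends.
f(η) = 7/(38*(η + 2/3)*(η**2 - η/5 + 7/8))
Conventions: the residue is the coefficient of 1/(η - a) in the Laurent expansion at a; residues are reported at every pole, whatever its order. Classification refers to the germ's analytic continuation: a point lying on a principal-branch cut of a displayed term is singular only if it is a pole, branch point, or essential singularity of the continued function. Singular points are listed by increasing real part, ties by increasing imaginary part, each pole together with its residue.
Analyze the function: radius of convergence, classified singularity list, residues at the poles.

Radius of convergence at 0: 2/3.
At -2/3: a pole of order 1; residue 1260/9937.
At (1/10) - ((1/20)*sqrt(346))*i: a pole of order 1; residue (-630/9937) + ((4830/1719101)*sqrt(346))*i.
At (1/10) + ((1/20)*sqrt(346))*i: a pole of order 1; residue (-630/9937) - ((4830/1719101)*sqrt(346))*i.

Denominator factor (η**2 - η/5 + 7/8): discriminant -173/50, complex-conjugate roots (1/10) + ((1/20)*sqrt(346))*i and (1/10) - ((1/20)*sqrt(346))*i; poles of order 1, moduli (1/4)*sqrt(14) and (1/4)*sqrt(14).
Denominator factor (η + 2/3): pole of order 1 at -2/3, modulus 2/3.
The radius of convergence is the smallest modulus among the singular points: 2/3.
At the order-1 pole -2/3 set g(η) = (η - (-2/3))*f(η) = 7/(38*(η**2 - η/5 + 7/8)).
Simple pole: residue = g(a) at a = -2/3, which is 1260/9937.
The factor η**2 - η/5 + 7/8 splits as (η - a)(η - a') with a = (1/10) - ((1/20)*sqrt(346))*i, a' = (1/10) + ((1/20)*sqrt(346))*i. At the order-1 pole a set g(η) = (η - a)*f(η) = [7/(38*(η + 2/3))] / (η - a').
Simple pole: residue = g(a) at a = (1/10) - ((1/20)*sqrt(346))*i, which is (-630/9937) + ((4830/1719101)*sqrt(346))*i.
The factor η**2 - η/5 + 7/8 splits as (η - a)(η - a') with a = (1/10) + ((1/20)*sqrt(346))*i, a' = (1/10) - ((1/20)*sqrt(346))*i. At the order-1 pole a set g(η) = (η - a)*f(η) = [7/(38*(η + 2/3))] / (η - a').
Simple pole: residue = g(a) at a = (1/10) + ((1/20)*sqrt(346))*i, which is (-630/9937) - ((4830/1719101)*sqrt(346))*i.
List the singular points by increasing real part (a conjugate pair: the negative imaginary part first).


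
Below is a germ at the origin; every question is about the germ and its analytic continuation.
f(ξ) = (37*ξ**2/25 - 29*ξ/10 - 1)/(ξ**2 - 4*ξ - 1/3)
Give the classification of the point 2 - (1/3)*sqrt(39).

The point is a pole of order 1.

The denominator factor ξ**2 - 4*ξ - 1/3 vanishes at 2 - (1/3)*sqrt(39) and appears to the power 1; the numerator there equals 83/15 - (151/150)*sqrt(39), nonzero, and no other factor vanishes.
Hence a pole whose order is the multiplicity, 1.


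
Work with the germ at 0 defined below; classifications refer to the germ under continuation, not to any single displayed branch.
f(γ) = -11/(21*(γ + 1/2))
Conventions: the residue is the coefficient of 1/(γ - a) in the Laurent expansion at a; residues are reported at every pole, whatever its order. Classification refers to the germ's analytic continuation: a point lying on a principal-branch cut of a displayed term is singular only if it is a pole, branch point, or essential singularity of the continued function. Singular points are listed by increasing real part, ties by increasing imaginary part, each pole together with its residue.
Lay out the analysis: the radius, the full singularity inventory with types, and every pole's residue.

Denominator factor (γ + 1/2): pole of order 1 at -1/2, modulus 1/2.
The radius of convergence is the smallest modulus among the singular points: 1/2.
At the order-1 pole -1/2 set g(γ) = (γ - (-1/2))*f(γ) = -11/21.
Simple pole: residue = g(a) at a = -1/2, which is -11/21.

Radius of convergence at 0: 1/2.
At -1/2: a pole of order 1; residue -11/21.


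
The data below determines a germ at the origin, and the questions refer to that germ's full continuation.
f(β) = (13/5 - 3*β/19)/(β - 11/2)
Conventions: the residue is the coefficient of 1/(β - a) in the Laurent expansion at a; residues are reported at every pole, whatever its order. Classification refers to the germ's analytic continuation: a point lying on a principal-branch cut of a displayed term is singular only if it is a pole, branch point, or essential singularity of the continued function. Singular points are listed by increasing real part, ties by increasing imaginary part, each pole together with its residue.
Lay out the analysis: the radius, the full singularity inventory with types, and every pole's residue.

Radius of convergence at 0: 11/2.
At 11/2: a pole of order 1; residue 329/190.

Denominator factor (β - 11/2): pole of order 1 at 11/2, modulus 11/2.
The radius of convergence is the smallest modulus among the singular points: 11/2.
At the order-1 pole 11/2 set g(β) = (β - (11/2))*f(β) = 13/5 - 3*β/19.
Simple pole: residue = g(a) at a = 11/2, which is 329/190.


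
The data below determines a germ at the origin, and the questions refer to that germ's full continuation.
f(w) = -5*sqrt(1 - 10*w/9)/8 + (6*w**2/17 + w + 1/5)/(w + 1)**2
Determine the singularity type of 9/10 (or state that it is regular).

The point is an algebraic (square-root) branch point.

The term (-5/8)*sqrt(1 - w/(9/10)) has argument 1 - 9/10/(9/10) = 0 at 9/10: a square-root (algebraic, two-sheeted) branch point; the remaining terms are analytic or single-valued there.


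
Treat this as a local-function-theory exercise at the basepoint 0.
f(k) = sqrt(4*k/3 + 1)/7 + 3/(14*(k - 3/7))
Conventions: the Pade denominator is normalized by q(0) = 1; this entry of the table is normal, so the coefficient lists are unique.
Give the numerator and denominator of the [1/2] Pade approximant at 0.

Taylor coefficients needed (expand at 0): a_0 = -5/14, a_1 = -15/14, a_2 = -347/126, a_3 = -2393/378.
Write the denominator as Q(k) = 1 + q1*k + q2*k^2. Requiring Q*f - P = O(k^4) with deg P <= 1 kills the coefficients of k^2..k^3 in Q*f:
  k^2: a_2 + q1*a_1 + q2*a_0 = 0, i.e. -347/126 + (-15/14)*q1 + (-5/14)*q2 = 0.
  k^3: a_3 + q1*a_2 + q2*a_1 = 0, i.e. -2393/378 + (-347/126)*q1 + (-15/14)*q2 = 0.
Solving this linear system: q1 = -365/87, q2 = 6362/1305.
The numerator is Q*f truncated at degree 1: P0 = a_0 = -5/14; P1 = a_1 + q1*a_0 = 260/609.

The Pade approximant has numerator coefficients [-5/14, 260/609]; denominator coefficients [1, -365/87, 6362/1305].


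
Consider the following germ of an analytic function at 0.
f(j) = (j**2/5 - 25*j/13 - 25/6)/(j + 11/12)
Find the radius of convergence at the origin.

Denominator factor (j + 11/12): pole of order 1 at -11/12, modulus 11/12.
The radius of convergence is the smallest modulus among the singular points: 11/12.

The radius of convergence is 11/12.


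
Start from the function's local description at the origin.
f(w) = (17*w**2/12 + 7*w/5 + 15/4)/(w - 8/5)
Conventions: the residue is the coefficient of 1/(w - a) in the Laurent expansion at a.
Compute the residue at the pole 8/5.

At the order-1 pole 8/5 set g(w) = (w - (8/5))*f(w) = 17*w**2/12 + 7*w/5 + 15/4.
Simple pole: residue = g(a) at a = 8/5, which is 577/60.

The residue is 577/60.


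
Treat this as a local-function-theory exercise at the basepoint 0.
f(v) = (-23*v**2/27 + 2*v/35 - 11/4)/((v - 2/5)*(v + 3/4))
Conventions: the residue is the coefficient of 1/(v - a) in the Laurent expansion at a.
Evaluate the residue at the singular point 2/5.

At the order-1 pole 2/5 set g(v) = (v - (2/5))*f(v) = (-23*v**2/27 + 2*v/35 - 11/4)/(v + 3/4).
Simple pole: residue = g(a) at a = 2/5, which is -2353/945.

The residue is -2353/945.


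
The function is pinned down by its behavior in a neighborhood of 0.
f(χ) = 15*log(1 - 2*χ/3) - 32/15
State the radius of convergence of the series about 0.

Branch term (15)*log(1 - χ/(3/2)): its argument vanishes at χ = 3/2, a logarithmic branch point, modulus 3/2.
The radius of convergence is the smallest modulus among the singular points: 3/2.

The radius of convergence is 3/2.


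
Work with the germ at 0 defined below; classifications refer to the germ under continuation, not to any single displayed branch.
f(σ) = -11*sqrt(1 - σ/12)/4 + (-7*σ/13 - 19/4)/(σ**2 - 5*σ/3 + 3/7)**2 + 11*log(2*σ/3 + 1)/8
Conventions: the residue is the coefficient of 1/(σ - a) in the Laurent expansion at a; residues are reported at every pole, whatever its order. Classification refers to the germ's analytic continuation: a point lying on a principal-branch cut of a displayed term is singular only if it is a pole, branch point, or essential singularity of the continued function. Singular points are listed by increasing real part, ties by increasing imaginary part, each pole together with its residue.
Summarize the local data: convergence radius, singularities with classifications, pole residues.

Denominator factor (σ**2 - 5*σ/3 + 3/7)^2: discriminant 67/63, real irrational roots 5/6 + (1/42)*sqrt(469) and 5/6 - (1/42)*sqrt(469); poles of order 2, moduli 5/6 + (1/42)*sqrt(469) and 5/6 - (1/42)*sqrt(469).
Branch term (-11/4)*sqrt(1 - σ/(12)): its argument vanishes at σ = 12, a square-root branch point, modulus 12.
Branch term (11/8)*log(1 - σ/(-3/2)): its argument vanishes at σ = -3/2, a logarithmic branch point, modulus 3/2.
The radius of convergence is the smallest modulus among the singular points: 5/6 - (1/42)*sqrt(469).
The branch terms are analytic at 5/6 - (1/42)*sqrt(469) and contribute nothing to the residue; only the rational part matters.
The factor σ**2 - 5*σ/3 + 3/7 splits as (σ - a)(σ - a') with a = 5/6 - (1/42)*sqrt(469), a' = 5/6 + (1/42)*sqrt(469). At the order-2 pole a set g(σ) = (σ - a)^2*(rational part) = [-7*σ/13 - 19/4] / (σ - a')^2.
Order-2 pole: residue = g'(a); g'(5/6 - (1/42)*sqrt(469)) = -(51093/116714)*sqrt(469), so the residue is -(51093/116714)*sqrt(469).
The branch terms are analytic at 5/6 + (1/42)*sqrt(469) and contribute nothing to the residue; only the rational part matters.
The factor σ**2 - 5*σ/3 + 3/7 splits as (σ - a)(σ - a') with a = 5/6 + (1/42)*sqrt(469), a' = 5/6 - (1/42)*sqrt(469). At the order-2 pole a set g(σ) = (σ - a)^2*(rational part) = [-7*σ/13 - 19/4] / (σ - a')^2.
Order-2 pole: residue = g'(a); g'(5/6 + (1/42)*sqrt(469)) = (51093/116714)*sqrt(469), so the residue is (51093/116714)*sqrt(469).
List the singular points by increasing real part (a conjugate pair: the negative imaginary part first).

Radius of convergence at 0: 5/6 - (1/42)*sqrt(469).
At -3/2: a logarithmic branch point.
At 5/6 - (1/42)*sqrt(469): a pole of order 2; residue -(51093/116714)*sqrt(469).
At 5/6 + (1/42)*sqrt(469): a pole of order 2; residue (51093/116714)*sqrt(469).
At 12: an algebraic (square-root) branch point.


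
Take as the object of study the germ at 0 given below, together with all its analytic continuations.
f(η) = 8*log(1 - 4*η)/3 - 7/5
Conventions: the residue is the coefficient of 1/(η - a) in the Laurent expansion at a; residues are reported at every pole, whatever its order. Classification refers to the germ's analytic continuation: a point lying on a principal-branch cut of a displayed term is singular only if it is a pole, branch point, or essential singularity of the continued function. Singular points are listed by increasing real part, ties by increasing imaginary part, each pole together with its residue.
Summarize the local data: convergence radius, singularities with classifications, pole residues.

Branch term (8/3)*log(1 - η/(1/4)): its argument vanishes at η = 1/4, a logarithmic branch point, modulus 1/4.
The radius of convergence is the smallest modulus among the singular points: 1/4.

Radius of convergence at 0: 1/4.
At 1/4: a logarithmic branch point.


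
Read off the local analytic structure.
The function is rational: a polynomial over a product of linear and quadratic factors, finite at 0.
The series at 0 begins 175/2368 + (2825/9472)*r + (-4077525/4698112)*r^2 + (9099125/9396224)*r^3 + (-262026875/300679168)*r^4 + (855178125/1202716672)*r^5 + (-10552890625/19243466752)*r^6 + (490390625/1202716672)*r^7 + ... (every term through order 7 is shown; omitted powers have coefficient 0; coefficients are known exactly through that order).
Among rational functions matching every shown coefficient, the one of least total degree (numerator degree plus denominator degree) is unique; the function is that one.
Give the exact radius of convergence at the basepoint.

The radius of convergence is 8/5.

No rational of total degree below 4 reproduces all 8 coefficients; solving the [2/2] Pade equations on them gives f(r) = (-37*r**2/31 + r + 7/37)/(r + 8/5)**2, whose expansion matches every shown term.
Denominator factor (r + 8/5)^2: pole of order 2 at -8/5, modulus 8/5.
The radius of convergence is the smallest modulus among the singular points: 8/5.


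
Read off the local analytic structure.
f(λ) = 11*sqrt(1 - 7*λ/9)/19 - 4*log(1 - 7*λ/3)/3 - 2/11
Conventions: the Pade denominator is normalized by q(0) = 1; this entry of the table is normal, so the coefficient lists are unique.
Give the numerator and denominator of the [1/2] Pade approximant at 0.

The Pade approximant has numerator coefficients [83/209, 3300205363/1364097438]; denominator coefficients [1, -3834530/3263391, -115255987/234964152].

Taylor coefficients needed (expand at 0): a_0 = 83/209, a_1 = 329/114, a_2 = 44149/12312, a_3 = 1247491/221616.
Write the denominator as Q(λ) = 1 + q1*λ + q2*λ^2. Requiring Q*f - P = O(λ^4) with deg P <= 1 kills the coefficients of λ^2..λ^3 in Q*f:
  λ^2: a_2 + q1*a_1 + q2*a_0 = 0, i.e. 44149/12312 + (329/114)*q1 + (83/209)*q2 = 0.
  λ^3: a_3 + q1*a_2 + q2*a_1 = 0, i.e. 1247491/221616 + (44149/12312)*q1 + (329/114)*q2 = 0.
Solving this linear system: q1 = -3834530/3263391, q2 = -115255987/234964152.
The numerator is Q*f truncated at degree 1: P0 = a_0 = 83/209; P1 = a_1 + q1*a_0 = 3300205363/1364097438.


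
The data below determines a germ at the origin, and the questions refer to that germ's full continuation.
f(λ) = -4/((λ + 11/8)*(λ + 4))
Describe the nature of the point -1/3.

Denominator factors: λ + 11/8 = 25/24 at λ = -1/3; λ + 4 = 11/3 at λ = -1/3 — none vanishes.
So the germ continues analytically to -1/3.

The point is a regular point.


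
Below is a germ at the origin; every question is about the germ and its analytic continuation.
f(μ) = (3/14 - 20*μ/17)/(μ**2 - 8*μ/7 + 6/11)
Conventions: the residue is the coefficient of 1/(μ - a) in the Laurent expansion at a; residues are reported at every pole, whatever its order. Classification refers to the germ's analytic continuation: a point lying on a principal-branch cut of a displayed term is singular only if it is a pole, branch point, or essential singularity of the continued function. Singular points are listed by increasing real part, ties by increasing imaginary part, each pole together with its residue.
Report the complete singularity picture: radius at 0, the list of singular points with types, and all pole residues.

Denominator factor (μ**2 - 8*μ/7 + 6/11): discriminant -472/539, complex-conjugate roots (4/7) + ((1/77)*sqrt(1298))*i and (4/7) - ((1/77)*sqrt(1298))*i; poles of order 1, moduli (1/11)*sqrt(66) and (1/11)*sqrt(66).
The radius of convergence is the smallest modulus among the singular points: (1/11)*sqrt(66).
The factor μ**2 - 8*μ/7 + 6/11 splits as (μ - a)(μ - a') with a = (4/7) - ((1/77)*sqrt(1298))*i, a' = (4/7) + ((1/77)*sqrt(1298))*i. At the order-1 pole a set g(μ) = (μ - a)*f(μ) = [3/14 - 20*μ/17] / (μ - a').
Simple pole: residue = g(a) at a = (4/7) - ((1/77)*sqrt(1298))*i, which is (-10/17) - ((109/8024)*sqrt(1298))*i.
The factor μ**2 - 8*μ/7 + 6/11 splits as (μ - a)(μ - a') with a = (4/7) + ((1/77)*sqrt(1298))*i, a' = (4/7) - ((1/77)*sqrt(1298))*i. At the order-1 pole a set g(μ) = (μ - a)*f(μ) = [3/14 - 20*μ/17] / (μ - a').
Simple pole: residue = g(a) at a = (4/7) + ((1/77)*sqrt(1298))*i, which is (-10/17) + ((109/8024)*sqrt(1298))*i.
List the singular points by increasing real part (a conjugate pair: the negative imaginary part first).

Radius of convergence at 0: (1/11)*sqrt(66).
At (4/7) - ((1/77)*sqrt(1298))*i: a pole of order 1; residue (-10/17) - ((109/8024)*sqrt(1298))*i.
At (4/7) + ((1/77)*sqrt(1298))*i: a pole of order 1; residue (-10/17) + ((109/8024)*sqrt(1298))*i.


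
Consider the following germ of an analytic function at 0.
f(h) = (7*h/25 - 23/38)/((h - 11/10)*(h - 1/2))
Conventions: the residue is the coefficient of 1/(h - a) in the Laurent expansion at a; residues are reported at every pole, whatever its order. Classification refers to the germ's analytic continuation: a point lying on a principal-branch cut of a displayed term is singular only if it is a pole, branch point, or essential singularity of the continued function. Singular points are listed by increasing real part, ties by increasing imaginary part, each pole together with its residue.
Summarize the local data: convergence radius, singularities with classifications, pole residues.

Denominator factor (h - 11/10): pole of order 1 at 11/10, modulus 11/10.
Denominator factor (h - 1/2): pole of order 1 at 1/2, modulus 1/2.
The radius of convergence is the smallest modulus among the singular points: 1/2.
At the order-1 pole 1/2 set g(h) = (h - (1/2))*f(h) = (7*h/25 - 23/38)/(h - 11/10).
Simple pole: residue = g(a) at a = 1/2, which is 221/285.
At the order-1 pole 11/10 set g(h) = (h - (11/10))*f(h) = (7*h/25 - 23/38)/(h - 1/2).
Simple pole: residue = g(a) at a = 11/10, which is -706/1425.
List the singular points by increasing real part (a conjugate pair: the negative imaginary part first).

Radius of convergence at 0: 1/2.
At 1/2: a pole of order 1; residue 221/285.
At 11/10: a pole of order 1; residue -706/1425.


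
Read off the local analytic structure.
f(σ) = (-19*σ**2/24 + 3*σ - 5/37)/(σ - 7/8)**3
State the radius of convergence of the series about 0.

Denominator factor (σ - 7/8)^3: pole of order 3 at 7/8, modulus 7/8.
The radius of convergence is the smallest modulus among the singular points: 7/8.

The radius of convergence is 7/8.


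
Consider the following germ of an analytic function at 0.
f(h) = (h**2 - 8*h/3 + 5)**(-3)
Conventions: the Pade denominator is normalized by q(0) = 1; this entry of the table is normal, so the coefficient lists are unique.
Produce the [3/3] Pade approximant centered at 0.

Taylor coefficients needed (expand at 0): a_0 = 1/125, a_1 = 8/625, a_2 = 83/9375, a_3 = 32/16875, a_4 = -854/421875, a_5 = -69424/31640625, a_6 = -1260818/1423828125.
Write the denominator as Q(h) = 1 + q1*h + q2*h^2 + q3*h^3. Requiring Q*f - P = O(h^7) with deg P <= 3 kills the coefficients of h^4..h^6 in Q*f:
  h^4: a_4 + q1*a_3 + q2*a_2 + q3*a_1 = 0, i.e. -854/421875 + (32/16875)*q1 + (83/9375)*q2 + (8/625)*q3 = 0.
  h^5: a_5 + q1*a_4 + q2*a_3 + q3*a_2 = 0, i.e. -69424/31640625 + (-854/421875)*q1 + (32/16875)*q2 + (83/9375)*q3 = 0.
  h^6: a_6 + q1*a_5 + q2*a_4 + q3*a_3 = 0, i.e. -1260818/1423828125 + (-69424/31640625)*q1 + (-854/421875)*q2 + (32/16875)*q3 = 0.
Solving this linear system: q1 = -416054327/1598901320, q2 = 52509092/2997939975, q3 = 99606692351/539629195500.
The numerator is Q*f truncated at degree 3: P0 = a_0 = 1/125; P1 = a_1 + q1*a_0 = 428437557/39972533000; P2 = a_2 + q1*a_1 + q2*a_0 = 142182/25108375; P3 = a_3 + q1*a_2 + q2*a_1 + q3*a_0 = 10340163/7994506600.

The Pade approximant has numerator coefficients [1/125, 428437557/39972533000, 142182/25108375, 10340163/7994506600]; denominator coefficients [1, -416054327/1598901320, 52509092/2997939975, 99606692351/539629195500].


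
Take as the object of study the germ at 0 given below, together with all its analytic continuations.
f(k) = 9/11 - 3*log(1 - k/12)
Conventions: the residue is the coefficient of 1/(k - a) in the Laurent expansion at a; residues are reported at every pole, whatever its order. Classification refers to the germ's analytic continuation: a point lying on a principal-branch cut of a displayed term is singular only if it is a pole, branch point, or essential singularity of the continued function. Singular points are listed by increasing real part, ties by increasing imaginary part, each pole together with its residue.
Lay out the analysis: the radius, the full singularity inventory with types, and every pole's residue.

Branch term (-3)*log(1 - k/(12)): its argument vanishes at k = 12, a logarithmic branch point, modulus 12.
The radius of convergence is the smallest modulus among the singular points: 12.

Radius of convergence at 0: 12.
At 12: a logarithmic branch point.


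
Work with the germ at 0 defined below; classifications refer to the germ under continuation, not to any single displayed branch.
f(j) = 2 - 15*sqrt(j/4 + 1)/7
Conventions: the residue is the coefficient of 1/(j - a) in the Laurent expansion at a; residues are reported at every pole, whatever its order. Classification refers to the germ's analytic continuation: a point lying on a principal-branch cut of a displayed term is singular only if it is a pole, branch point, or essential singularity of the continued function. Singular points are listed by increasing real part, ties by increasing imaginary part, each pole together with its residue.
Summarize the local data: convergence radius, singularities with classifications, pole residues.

Branch term (-15/7)*sqrt(1 - j/(-4)): its argument vanishes at j = -4, a square-root branch point, modulus 4.
The radius of convergence is the smallest modulus among the singular points: 4.

Radius of convergence at 0: 4.
At -4: an algebraic (square-root) branch point.


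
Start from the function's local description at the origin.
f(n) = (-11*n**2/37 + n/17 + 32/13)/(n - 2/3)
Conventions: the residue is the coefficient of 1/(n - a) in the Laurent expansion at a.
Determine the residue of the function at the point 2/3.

At the order-1 pole 2/3 set g(n) = (n - (2/3))*f(n) = -11*n**2/37 + n/17 + 32/13.
Simple pole: residue = g(a) at a = 2/3, which is 174314/73593.

The residue is 174314/73593.


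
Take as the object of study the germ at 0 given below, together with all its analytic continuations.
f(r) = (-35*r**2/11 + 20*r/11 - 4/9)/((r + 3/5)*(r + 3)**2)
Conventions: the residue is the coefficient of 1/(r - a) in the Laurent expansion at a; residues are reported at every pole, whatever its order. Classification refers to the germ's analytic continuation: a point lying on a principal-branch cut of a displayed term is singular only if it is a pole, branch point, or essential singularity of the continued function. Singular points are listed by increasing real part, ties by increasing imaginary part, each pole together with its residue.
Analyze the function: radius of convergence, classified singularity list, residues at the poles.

Denominator factor (r + 3/5): pole of order 1 at -3/5, modulus 3/5.
Denominator factor (r + 3)^2: pole of order 2 at -3, modulus 3.
The radius of convergence is the smallest modulus among the singular points: 3/5.
At the order-2 pole -3 set g(r) = (r - (-3))^2*f(r) = (-35*r**2/11 + 20*r/11 - 4/9)/(r + 3/5).
Order-2 pole: residue = g'(a); g'(-3) = -38725/14256, so the residue is -38725/14256.
At the order-1 pole -3/5 set g(r) = (r - (-3/5))*f(r) = (-35*r**2/11 + 20*r/11 - 4/9)/(r + 3)**2.
Simple pole: residue = g(a) at a = -3/5, which is -6635/14256.
List the singular points by increasing real part (a conjugate pair: the negative imaginary part first).

Radius of convergence at 0: 3/5.
At -3: a pole of order 2; residue -38725/14256.
At -3/5: a pole of order 1; residue -6635/14256.


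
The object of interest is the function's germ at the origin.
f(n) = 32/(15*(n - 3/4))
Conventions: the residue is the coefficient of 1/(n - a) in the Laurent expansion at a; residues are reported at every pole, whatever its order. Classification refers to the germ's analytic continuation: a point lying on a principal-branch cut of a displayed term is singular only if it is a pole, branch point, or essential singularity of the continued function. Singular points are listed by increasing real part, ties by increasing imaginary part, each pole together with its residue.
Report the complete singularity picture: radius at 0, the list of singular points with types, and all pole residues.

Denominator factor (n - 3/4): pole of order 1 at 3/4, modulus 3/4.
The radius of convergence is the smallest modulus among the singular points: 3/4.
At the order-1 pole 3/4 set g(n) = (n - (3/4))*f(n) = 32/15.
Simple pole: residue = g(a) at a = 3/4, which is 32/15.

Radius of convergence at 0: 3/4.
At 3/4: a pole of order 1; residue 32/15.


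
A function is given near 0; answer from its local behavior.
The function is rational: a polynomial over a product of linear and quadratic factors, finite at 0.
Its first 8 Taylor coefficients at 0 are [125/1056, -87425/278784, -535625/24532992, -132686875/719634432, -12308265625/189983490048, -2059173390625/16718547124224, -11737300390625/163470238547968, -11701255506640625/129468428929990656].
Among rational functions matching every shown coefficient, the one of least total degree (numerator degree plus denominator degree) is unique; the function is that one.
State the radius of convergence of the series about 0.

The radius of convergence is 11/10.

No rational of total degree below 3 reproduces all 8 coefficients; solving the [1/2] Pade equations on them gives f(ε) = (11*ε/18 - 5/24)/((ε - 11/10)*(ε + 8/5)), whose expansion matches every shown term.
Denominator factor (ε - 11/10): pole of order 1 at 11/10, modulus 11/10.
Denominator factor (ε + 8/5): pole of order 1 at -8/5, modulus 8/5.
The radius of convergence is the smallest modulus among the singular points: 11/10.


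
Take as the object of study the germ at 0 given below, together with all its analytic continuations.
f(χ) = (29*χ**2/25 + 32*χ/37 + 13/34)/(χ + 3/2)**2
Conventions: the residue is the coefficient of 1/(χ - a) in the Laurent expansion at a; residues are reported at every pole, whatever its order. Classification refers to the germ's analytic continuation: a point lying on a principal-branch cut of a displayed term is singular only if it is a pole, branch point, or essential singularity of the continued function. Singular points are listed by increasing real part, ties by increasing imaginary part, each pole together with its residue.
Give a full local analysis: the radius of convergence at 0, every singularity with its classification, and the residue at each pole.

Radius of convergence at 0: 3/2.
At -3/2: a pole of order 2; residue -2419/925.

Denominator factor (χ + 3/2)^2: pole of order 2 at -3/2, modulus 3/2.
The radius of convergence is the smallest modulus among the singular points: 3/2.
At the order-2 pole -3/2 set g(χ) = (χ - (-3/2))^2*f(χ) = 29*χ**2/25 + 32*χ/37 + 13/34.
Order-2 pole: residue = g'(a); g'(-3/2) = -2419/925, so the residue is -2419/925.


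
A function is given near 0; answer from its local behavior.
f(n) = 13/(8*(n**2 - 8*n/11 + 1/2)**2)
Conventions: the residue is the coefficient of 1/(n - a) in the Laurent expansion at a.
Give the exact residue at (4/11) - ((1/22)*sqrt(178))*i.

The factor n**2 - 8*n/11 + 1/2 splits as (n - a)(n - a') with a = (4/11) - ((1/22)*sqrt(178))*i, a' = (4/11) + ((1/22)*sqrt(178))*i. At the order-2 pole a set g(n) = (n - a)^2*f(n) = [13/8] / (n - a')^2.
Order-2 pole: residue = g'(a); g'((4/11) - ((1/22)*sqrt(178))*i) = ((17303/126736)*sqrt(178))*i, so the residue is ((17303/126736)*sqrt(178))*i.

The residue is ((17303/126736)*sqrt(178))*i.


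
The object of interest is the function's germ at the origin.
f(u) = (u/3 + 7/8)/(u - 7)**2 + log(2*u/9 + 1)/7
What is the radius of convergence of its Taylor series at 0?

Denominator factor (u - 7)^2: pole of order 2 at 7, modulus 7.
Branch term (1/7)*log(1 - u/(-9/2)): its argument vanishes at u = -9/2, a logarithmic branch point, modulus 9/2.
The radius of convergence is the smallest modulus among the singular points: 9/2.

The radius of convergence is 9/2.


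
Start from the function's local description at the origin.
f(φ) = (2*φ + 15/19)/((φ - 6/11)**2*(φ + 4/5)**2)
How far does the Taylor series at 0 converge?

Denominator factor (φ - 6/11)^2: pole of order 2 at 6/11, modulus 6/11.
Denominator factor (φ + 4/5)^2: pole of order 2 at -4/5, modulus 4/5.
The radius of convergence is the smallest modulus among the singular points: 6/11.

The radius of convergence is 6/11.


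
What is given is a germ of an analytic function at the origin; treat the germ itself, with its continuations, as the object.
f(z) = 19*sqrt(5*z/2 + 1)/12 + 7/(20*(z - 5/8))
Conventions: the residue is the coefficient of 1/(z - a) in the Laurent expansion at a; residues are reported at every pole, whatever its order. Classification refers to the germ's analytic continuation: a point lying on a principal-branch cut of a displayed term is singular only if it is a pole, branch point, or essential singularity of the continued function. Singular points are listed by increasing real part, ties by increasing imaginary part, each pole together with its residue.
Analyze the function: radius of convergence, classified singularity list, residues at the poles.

Radius of convergence at 0: 2/5.
At -2/5: an algebraic (square-root) branch point.
At 5/8: a pole of order 1; residue 7/20.

Denominator factor (z - 5/8): pole of order 1 at 5/8, modulus 5/8.
Branch term (19/12)*sqrt(1 - z/(-2/5)): its argument vanishes at z = -2/5, a square-root branch point, modulus 2/5.
The radius of convergence is the smallest modulus among the singular points: 2/5.
The branch term is analytic at 5/8 and contributes nothing to the residue; only the rational part matters.
At the order-1 pole 5/8 set g(z) = (z - (5/8))*(rational part) = 7/20.
Simple pole: residue = g(a) at a = 5/8, which is 7/20.
List the singular points by increasing real part (a conjugate pair: the negative imaginary part first).


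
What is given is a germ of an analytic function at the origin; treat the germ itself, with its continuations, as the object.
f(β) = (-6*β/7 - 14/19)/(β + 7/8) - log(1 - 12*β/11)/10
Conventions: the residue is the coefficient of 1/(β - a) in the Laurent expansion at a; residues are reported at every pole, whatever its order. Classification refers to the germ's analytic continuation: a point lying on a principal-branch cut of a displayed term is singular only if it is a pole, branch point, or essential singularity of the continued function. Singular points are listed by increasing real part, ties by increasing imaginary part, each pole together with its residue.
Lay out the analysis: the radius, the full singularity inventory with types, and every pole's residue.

Denominator factor (β + 7/8): pole of order 1 at -7/8, modulus 7/8.
Branch term (-1/10)*log(1 - β/(11/12)): its argument vanishes at β = 11/12, a logarithmic branch point, modulus 11/12.
The radius of convergence is the smallest modulus among the singular points: 7/8.
The branch term is analytic at -7/8 and contributes nothing to the residue; only the rational part matters.
At the order-1 pole -7/8 set g(β) = (β - (-7/8))*(rational part) = -6*β/7 - 14/19.
Simple pole: residue = g(a) at a = -7/8, which is 1/76.
List the singular points by increasing real part (a conjugate pair: the negative imaginary part first).

Radius of convergence at 0: 7/8.
At -7/8: a pole of order 1; residue 1/76.
At 11/12: a logarithmic branch point.
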